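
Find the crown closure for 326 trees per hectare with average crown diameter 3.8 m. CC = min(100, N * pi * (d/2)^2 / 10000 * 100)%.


(d/2)^2 = (3.8/2)^2 = 1.9^2 = 3.61
Crown area = 3.141593 * 3.61 = 11.3412 m^2
N * area / 10000 * 100 = 326 * 11.3412 / 10000 * 100 = 36.9723
CC = min(100, 36.9723) = 36.9723 ≈ 37.0%

37.0%


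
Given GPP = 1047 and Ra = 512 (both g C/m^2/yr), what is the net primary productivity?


NPP = GPP - Ra = 1047 - 512 = 535 g C/m^2/yr

535 g C/m^2/yr


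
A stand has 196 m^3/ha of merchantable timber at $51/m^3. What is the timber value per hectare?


Value = 196 * 51 = $9996/ha

$9996/ha


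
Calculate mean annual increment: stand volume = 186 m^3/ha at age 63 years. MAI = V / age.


MAI = 186 / 63 = 2.9524 ≈ 2.95 m^3/ha/yr

2.95 m^3/ha/yr


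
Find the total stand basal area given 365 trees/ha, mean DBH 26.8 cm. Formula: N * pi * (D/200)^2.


(D/200)^2 = (26.8/200)^2 = 0.134^2 = 0.017956
Individual BA = 3.141593 * 0.017956 = 0.0564104 m^2
Stand BA = 365 * 0.0564104 = 20.5898 ≈ 20.59 m^2/ha

20.59 m^2/ha


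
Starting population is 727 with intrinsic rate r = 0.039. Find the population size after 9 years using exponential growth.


r*t = 0.039 * 9 = 0.351
exp(0.351) = 1.42049
N = 727 * 1.42049 = 1032.70 ≈ 1033

1033


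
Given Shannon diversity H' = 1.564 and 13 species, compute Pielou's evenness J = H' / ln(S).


ln(13) = 2.56495
J = H' / ln(S) = 1.564 / 2.56495 = 0.609758 ≈ 0.6098

0.6098


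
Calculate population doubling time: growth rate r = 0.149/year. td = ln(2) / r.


td = ln(2) / 0.149 = 0.693147 / 0.149 = 4.65199 ≈ 4.7 years

4.7 years


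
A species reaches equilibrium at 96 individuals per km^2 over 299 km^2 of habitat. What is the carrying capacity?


K = 96 * 299 = 28704 individuals

28704 individuals


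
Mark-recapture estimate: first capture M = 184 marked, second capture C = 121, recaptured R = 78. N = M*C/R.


N = M * C / R = 184 * 121 / 78 = 22264 / 78 = 285.44 ≈ 285

285 individuals


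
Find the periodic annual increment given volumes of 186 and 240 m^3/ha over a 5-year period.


PAI = (V2 - V1) / period = (240 - 186) / 5 = 54 / 5 = 10.80 m^3/ha/yr

10.80 m^3/ha/yr


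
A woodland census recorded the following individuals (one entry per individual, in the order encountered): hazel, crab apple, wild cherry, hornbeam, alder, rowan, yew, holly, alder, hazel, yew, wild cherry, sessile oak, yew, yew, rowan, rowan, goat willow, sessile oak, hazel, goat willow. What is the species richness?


Total individuals logged = 21
Distinct species (count of individuals): hazel (3), crab apple (1), wild cherry (2), hornbeam (1), alder (2), rowan (3), yew (4), holly (1), sessile oak (2), goat willow (2)
Species richness = number of distinct species = 10

10


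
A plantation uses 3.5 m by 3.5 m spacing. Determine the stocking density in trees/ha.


N = 10000 / 3.5^2 = 10000 / 12.25 = 816.327 ≈ 816 trees/ha

816 trees/ha


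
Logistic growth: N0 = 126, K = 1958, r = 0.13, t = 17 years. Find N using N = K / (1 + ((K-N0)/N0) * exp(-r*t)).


(K - N0)/N0 = (1958 - 126)/126 = 1832/126 = 14.5397
r*t = 0.13 * 17 = 2.21; exp(-2.21) = 0.109701
14.5397 * 0.109701 = 1.59502
1 + 1.59502 = 2.59502
N = 1958 / 2.59502 = 754.522 ≈ 755

755


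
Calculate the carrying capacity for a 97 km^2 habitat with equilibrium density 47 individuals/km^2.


K = 47 * 97 = 4559 individuals

4559 individuals


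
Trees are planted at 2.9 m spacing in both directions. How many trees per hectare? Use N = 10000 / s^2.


N = 10000 / 2.9^2 = 10000 / 8.41 = 1189.06 ≈ 1189 trees/ha

1189 trees/ha


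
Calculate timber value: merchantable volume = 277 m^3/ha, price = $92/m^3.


Value = 277 * 92 = $25484/ha

$25484/ha


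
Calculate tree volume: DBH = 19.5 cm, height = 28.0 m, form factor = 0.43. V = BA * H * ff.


(D/200)^2 = (19.5/200)^2 = 0.0975^2 = 0.00950625
BA = 3.141593 * 0.00950625 = 0.0298648 m^2
V = 0.0298648 * 28.0 * 0.43 = 0.359572 ≈ 0.360 m^3

0.360 m^3


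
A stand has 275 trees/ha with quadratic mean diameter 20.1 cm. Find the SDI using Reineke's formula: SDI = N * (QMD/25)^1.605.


QMD/25 = 20.1/25 = 0.804
(0.804)^1.605 = exp(1.605 * ln(0.804)) = exp(1.605 * (-0.218156)) = exp(-0.350140) = 0.704589
SDI = 275 * 0.704589 = 193.762 ≈ 194

194


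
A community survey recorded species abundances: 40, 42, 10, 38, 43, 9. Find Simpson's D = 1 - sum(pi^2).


Total N = 40 + 42 + 10 + 38 + 43 + 9 = 182
Per-species terms:
  p = 40/182 = 0.219780; p^2 = 0.219780^2 = 0.048303
  p = 42/182 = 0.230769; p^2 = 0.230769^2 = 0.053254
  p = 10/182 = 0.054945; p^2 = 0.054945^2 = 0.003019
  p = 38/182 = 0.208791; p^2 = 0.208791^2 = 0.043594
  p = 43/182 = 0.236264; p^2 = 0.236264^2 = 0.055821
  p = 9/182 = 0.049451; p^2 = 0.049451^2 = 0.002445
sum(p^2) = 0.048303 + 0.053254 + 0.003019 + 0.043594 + 0.055821 + 0.002445 = 0.206436
D = 1 - 0.206436 = 0.793564 ≈ 0.7936

0.7936


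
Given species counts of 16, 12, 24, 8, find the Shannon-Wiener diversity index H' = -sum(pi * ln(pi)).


Total N = 16 + 12 + 24 + 8 = 60
Per-species terms:
  p = 16/60 = 0.266667; ln(p) = -1.321755; p*ln(p) = 0.266667 * (-1.321755) = -0.352468
  p = 12/60 = 0.200000; ln(p) = -1.609438; p*ln(p) = 0.200000 * (-1.609438) = -0.321888
  p = 24/60 = 0.400000; ln(p) = -0.916291; p*ln(p) = 0.400000 * (-0.916291) = -0.366516
  p = 8/60 = 0.133333; ln(p) = -2.014906; p*ln(p) = 0.133333 * (-2.014906) = -0.268653
sum(p*ln(p)) = (-0.352468) + (-0.321888) + (-0.366516) + (-0.268653) = -1.309525
H' = -(-1.309525) = 1.309525 ≈ 1.3095

1.3095


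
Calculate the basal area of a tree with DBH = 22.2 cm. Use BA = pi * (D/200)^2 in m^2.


D/200 = 22.2/200 = 0.111 m
(D/200)^2 = 0.111^2 = 0.012321
BA = 3.141593 * 0.012321 = 0.0387076 ≈ 0.0387 m^2

0.0387 m^2


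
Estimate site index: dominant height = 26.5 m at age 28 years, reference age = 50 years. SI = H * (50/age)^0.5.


50/28 = 1.78571
(1.78571)^0.5 = 1.33630
SI = 26.5 * 1.33630 = 35.4120 ≈ 35.4 m

35.4 m


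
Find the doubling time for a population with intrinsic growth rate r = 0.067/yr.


td = ln(2) / 0.067 = 0.693147 / 0.067 = 10.3455 ≈ 10.3 years

10.3 years


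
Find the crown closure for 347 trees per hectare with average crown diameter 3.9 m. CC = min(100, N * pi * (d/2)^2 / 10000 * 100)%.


(d/2)^2 = (3.9/2)^2 = 1.95^2 = 3.8025
Crown area = 3.141593 * 3.8025 = 11.9459 m^2
N * area / 10000 * 100 = 347 * 11.9459 / 10000 * 100 = 41.4523
CC = min(100, 41.4523) = 41.4523 ≈ 41.5%

41.5%


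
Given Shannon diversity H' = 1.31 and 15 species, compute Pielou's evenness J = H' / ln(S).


ln(15) = 2.70805
J = H' / ln(S) = 1.31 / 2.70805 = 0.483743 ≈ 0.4837

0.4837


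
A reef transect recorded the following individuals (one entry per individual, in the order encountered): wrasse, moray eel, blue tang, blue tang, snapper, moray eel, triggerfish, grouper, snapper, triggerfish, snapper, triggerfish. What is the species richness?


Total individuals logged = 12
Distinct species (count of individuals): wrasse (1), moray eel (2), blue tang (2), snapper (3), triggerfish (3), grouper (1)
Species richness = number of distinct species = 6

6


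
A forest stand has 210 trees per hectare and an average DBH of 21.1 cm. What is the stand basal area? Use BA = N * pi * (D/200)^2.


(D/200)^2 = (21.1/200)^2 = 0.1055^2 = 0.01113025
Individual BA = 3.141593 * 0.01113025 = 0.0349667 m^2
Stand BA = 210 * 0.0349667 = 7.34301 ≈ 7.34 m^2/ha

7.34 m^2/ha


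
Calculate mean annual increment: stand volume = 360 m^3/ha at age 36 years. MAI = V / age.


MAI = 360 / 36 = 10.00 m^3/ha/yr

10.00 m^3/ha/yr


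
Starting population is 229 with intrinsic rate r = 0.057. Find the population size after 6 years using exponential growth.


r*t = 0.057 * 6 = 0.342
exp(0.342) = 1.40776
N = 229 * 1.40776 = 322.377 ≈ 322

322


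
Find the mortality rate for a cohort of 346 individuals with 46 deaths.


Mortality rate = 46 / 346 = 0.132948 ≈ 0.1329

0.1329


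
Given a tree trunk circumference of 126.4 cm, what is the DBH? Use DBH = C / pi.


DBH = C / pi = 126.4 / 3.141593 = 40.2344 ≈ 40.23 cm

40.23 cm


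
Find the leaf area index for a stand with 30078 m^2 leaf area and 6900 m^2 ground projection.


LAI = 30078 / 6900 = 4.3591 ≈ 4.36

4.36


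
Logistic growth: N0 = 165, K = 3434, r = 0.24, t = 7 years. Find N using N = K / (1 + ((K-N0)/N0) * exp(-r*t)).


(K - N0)/N0 = (3434 - 165)/165 = 3269/165 = 19.8121
r*t = 0.24 * 7 = 1.68; exp(-1.68) = 0.186374
19.8121 * 0.186374 = 3.69246
1 + 3.69246 = 4.69246
N = 3434 / 4.69246 = 731.812 ≈ 732

732


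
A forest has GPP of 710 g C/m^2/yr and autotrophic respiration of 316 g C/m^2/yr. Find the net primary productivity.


NPP = GPP - Ra = 710 - 316 = 394 g C/m^2/yr

394 g C/m^2/yr


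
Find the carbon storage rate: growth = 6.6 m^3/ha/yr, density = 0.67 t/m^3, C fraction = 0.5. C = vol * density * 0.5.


C = 6.6 * 0.67 * 0.5 = 2.211 ≈ 2.21 t C/ha/yr

2.21 t C/ha/yr


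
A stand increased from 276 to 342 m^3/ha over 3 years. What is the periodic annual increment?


PAI = (V2 - V1) / period = (342 - 276) / 3 = 66 / 3 = 22.00 m^3/ha/yr

22.00 m^3/ha/yr


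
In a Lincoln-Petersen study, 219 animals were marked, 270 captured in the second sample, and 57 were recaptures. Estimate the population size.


N = M * C / R = 219 * 270 / 57 = 59130 / 57 = 1037.37 ≈ 1037

1037 individuals


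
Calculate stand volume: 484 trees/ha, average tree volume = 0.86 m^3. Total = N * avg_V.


V_stand = 484 * 0.86 = 416.24 ≈ 416.2 m^3/ha

416.2 m^3/ha


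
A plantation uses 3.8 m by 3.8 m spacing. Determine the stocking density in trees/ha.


N = 10000 / 3.8^2 = 10000 / 14.44 = 692.521 ≈ 693 trees/ha

693 trees/ha


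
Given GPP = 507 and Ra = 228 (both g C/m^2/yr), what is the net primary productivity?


NPP = GPP - Ra = 507 - 228 = 279 g C/m^2/yr

279 g C/m^2/yr


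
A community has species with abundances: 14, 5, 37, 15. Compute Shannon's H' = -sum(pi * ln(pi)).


Total N = 14 + 5 + 37 + 15 = 71
Per-species terms:
  p = 14/71 = 0.197183; ln(p) = -1.623623; p*ln(p) = 0.197183 * (-1.623623) = -0.320151
  p = 5/71 = 0.070423; ln(p) = -2.653235; p*ln(p) = 0.070423 * (-2.653235) = -0.186849
  p = 37/71 = 0.521127; ln(p) = -0.651762; p*ln(p) = 0.521127 * (-0.651762) = -0.339651
  p = 15/71 = 0.211268; ln(p) = -1.554628; p*ln(p) = 0.211268 * (-1.554628) = -0.328443
sum(p*ln(p)) = (-0.320151) + (-0.186849) + (-0.339651) + (-0.328443) = -1.175094
H' = -(-1.175094) = 1.175094 ≈ 1.1751

1.1751


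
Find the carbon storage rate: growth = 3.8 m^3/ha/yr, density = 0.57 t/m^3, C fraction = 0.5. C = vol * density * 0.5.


C = 3.8 * 0.57 * 0.5 = 1.083 ≈ 1.08 t C/ha/yr

1.08 t C/ha/yr


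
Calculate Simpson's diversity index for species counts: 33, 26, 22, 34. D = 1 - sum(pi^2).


Total N = 33 + 26 + 22 + 34 = 115
Per-species terms:
  p = 33/115 = 0.286957; p^2 = 0.286957^2 = 0.082344
  p = 26/115 = 0.226087; p^2 = 0.226087^2 = 0.051115
  p = 22/115 = 0.191304; p^2 = 0.191304^2 = 0.036597
  p = 34/115 = 0.295652; p^2 = 0.295652^2 = 0.087410
sum(p^2) = 0.082344 + 0.051115 + 0.036597 + 0.087410 = 0.257466
D = 1 - 0.257466 = 0.742534 ≈ 0.7425

0.7425


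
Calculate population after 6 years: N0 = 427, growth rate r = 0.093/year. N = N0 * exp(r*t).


r*t = 0.093 * 6 = 0.558
exp(0.558) = 1.74717
N = 427 * 1.74717 = 746.042 ≈ 746

746


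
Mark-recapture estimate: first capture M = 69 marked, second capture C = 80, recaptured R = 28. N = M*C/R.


N = M * C / R = 69 * 80 / 28 = 5520 / 28 = 197.14 ≈ 197

197 individuals


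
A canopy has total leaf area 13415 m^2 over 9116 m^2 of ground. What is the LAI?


LAI = 13415 / 9116 = 1.4716 ≈ 1.47

1.47


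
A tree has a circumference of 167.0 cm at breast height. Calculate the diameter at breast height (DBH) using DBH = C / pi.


DBH = C / pi = 167.0 / 3.141593 = 53.1577 ≈ 53.16 cm

53.16 cm


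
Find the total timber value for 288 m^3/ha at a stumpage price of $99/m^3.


Value = 288 * 99 = $28512/ha

$28512/ha


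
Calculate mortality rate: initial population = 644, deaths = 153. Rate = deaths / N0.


Mortality rate = 153 / 644 = 0.237578 ≈ 0.2376

0.2376


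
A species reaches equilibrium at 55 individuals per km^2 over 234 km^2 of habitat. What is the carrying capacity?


K = 55 * 234 = 12870 individuals

12870 individuals


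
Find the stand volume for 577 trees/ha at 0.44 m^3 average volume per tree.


V_stand = 577 * 0.44 = 253.88 ≈ 253.9 m^3/ha

253.9 m^3/ha


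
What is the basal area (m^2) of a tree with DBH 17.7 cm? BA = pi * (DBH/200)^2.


D/200 = 17.7/200 = 0.0885 m
(D/200)^2 = 0.0885^2 = 0.00783225
BA = 3.141593 * 0.00783225 = 0.0246057 ≈ 0.0246 m^2

0.0246 m^2


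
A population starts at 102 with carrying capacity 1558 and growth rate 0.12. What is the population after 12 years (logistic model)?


(K - N0)/N0 = (1558 - 102)/102 = 1456/102 = 14.2745
r*t = 0.12 * 12 = 1.44; exp(-1.44) = 0.236928
14.2745 * 0.236928 = 3.38203
1 + 3.38203 = 4.38203
N = 1558 / 4.38203 = 355.543 ≈ 356

356


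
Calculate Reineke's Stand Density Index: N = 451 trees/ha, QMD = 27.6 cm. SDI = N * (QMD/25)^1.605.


QMD/25 = 27.6/25 = 1.104
(1.104)^1.605 = exp(1.605 * ln(1.104)) = exp(1.605 * 0.0989399) = exp(0.158799) = 1.17210
SDI = 451 * 1.17210 = 528.617 ≈ 529

529


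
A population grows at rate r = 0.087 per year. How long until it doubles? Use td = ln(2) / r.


td = ln(2) / 0.087 = 0.693147 / 0.087 = 7.96721 ≈ 8.0 years

8.0 years


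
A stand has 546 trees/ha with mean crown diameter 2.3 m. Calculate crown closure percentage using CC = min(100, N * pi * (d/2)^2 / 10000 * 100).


(d/2)^2 = (2.3/2)^2 = 1.15^2 = 1.3225
Crown area = 3.141593 * 1.3225 = 4.15476 m^2
N * area / 10000 * 100 = 546 * 4.15476 / 10000 * 100 = 22.6850
CC = min(100, 22.6850) = 22.6850 ≈ 22.7%

22.7%


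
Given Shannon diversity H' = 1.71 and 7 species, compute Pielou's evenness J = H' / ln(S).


ln(7) = 1.94591
J = H' / ln(S) = 1.71 / 1.94591 = 0.878766 ≈ 0.8788

0.8788


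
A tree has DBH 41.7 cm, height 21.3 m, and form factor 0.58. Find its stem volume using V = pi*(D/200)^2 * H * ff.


(D/200)^2 = (41.7/200)^2 = 0.2085^2 = 0.04347225
BA = 3.141593 * 0.04347225 = 0.136572 m^2
V = 0.136572 * 21.3 * 0.58 = 1.68721 ≈ 1.687 m^3

1.687 m^3


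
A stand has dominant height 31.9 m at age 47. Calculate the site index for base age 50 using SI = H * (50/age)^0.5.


50/47 = 1.06383
(1.06383)^0.5 = 1.03142
SI = 31.9 * 1.03142 = 32.9023 ≈ 32.9 m

32.9 m


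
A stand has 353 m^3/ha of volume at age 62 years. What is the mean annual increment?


MAI = 353 / 62 = 5.6935 ≈ 5.69 m^3/ha/yr

5.69 m^3/ha/yr


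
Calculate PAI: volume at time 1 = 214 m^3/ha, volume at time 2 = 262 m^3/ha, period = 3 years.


PAI = (V2 - V1) / period = (262 - 214) / 3 = 48 / 3 = 16.00 m^3/ha/yr

16.00 m^3/ha/yr


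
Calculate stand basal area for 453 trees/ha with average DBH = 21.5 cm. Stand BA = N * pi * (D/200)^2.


(D/200)^2 = (21.5/200)^2 = 0.1075^2 = 0.01155625
Individual BA = 3.141593 * 0.01155625 = 0.0363050 m^2
Stand BA = 453 * 0.0363050 = 16.4462 ≈ 16.45 m^2/ha

16.45 m^2/ha


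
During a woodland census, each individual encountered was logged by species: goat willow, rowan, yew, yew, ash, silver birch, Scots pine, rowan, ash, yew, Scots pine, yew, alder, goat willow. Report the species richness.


Total individuals logged = 14
Distinct species (count of individuals): goat willow (2), rowan (2), yew (4), ash (2), silver birch (1), Scots pine (2), alder (1)
Species richness = number of distinct species = 7

7


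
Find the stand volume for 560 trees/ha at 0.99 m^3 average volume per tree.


V_stand = 560 * 0.99 = 554.4 m^3/ha

554.4 m^3/ha


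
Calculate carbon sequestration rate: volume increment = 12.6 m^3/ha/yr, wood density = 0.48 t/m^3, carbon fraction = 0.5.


C = 12.6 * 0.48 * 0.5 = 3.024 ≈ 3.02 t C/ha/yr

3.02 t C/ha/yr


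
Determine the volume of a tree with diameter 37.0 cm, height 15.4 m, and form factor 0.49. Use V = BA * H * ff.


(D/200)^2 = (37.0/200)^2 = 0.185^2 = 0.034225
BA = 3.141593 * 0.034225 = 0.107521 m^2
V = 0.107521 * 15.4 * 0.49 = 0.811353 ≈ 0.811 m^3

0.811 m^3


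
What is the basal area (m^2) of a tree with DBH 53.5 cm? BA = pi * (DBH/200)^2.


D/200 = 53.5/200 = 0.2675 m
(D/200)^2 = 0.2675^2 = 0.07155625
BA = 3.141593 * 0.07155625 = 0.224801 ≈ 0.2248 m^2

0.2248 m^2


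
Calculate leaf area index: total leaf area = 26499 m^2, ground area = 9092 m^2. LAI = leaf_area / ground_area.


LAI = 26499 / 9092 = 2.9145 ≈ 2.91

2.91


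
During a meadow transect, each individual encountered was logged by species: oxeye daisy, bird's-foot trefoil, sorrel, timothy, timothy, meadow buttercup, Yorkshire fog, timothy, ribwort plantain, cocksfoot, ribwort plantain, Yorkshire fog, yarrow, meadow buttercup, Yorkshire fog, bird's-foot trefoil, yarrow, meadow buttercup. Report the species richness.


Total individuals logged = 18
Distinct species (count of individuals): oxeye daisy (1), bird's-foot trefoil (2), sorrel (1), timothy (3), meadow buttercup (3), Yorkshire fog (3), ribwort plantain (2), cocksfoot (1), yarrow (2)
Species richness = number of distinct species = 9

9


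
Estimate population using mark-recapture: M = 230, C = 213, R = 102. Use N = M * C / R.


N = M * C / R = 230 * 213 / 102 = 48990 / 102 = 480.29 ≈ 480

480 individuals


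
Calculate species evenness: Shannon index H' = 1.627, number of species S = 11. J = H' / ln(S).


ln(11) = 2.39790
J = H' / ln(S) = 1.627 / 2.39790 = 0.678510 ≈ 0.6785

0.6785


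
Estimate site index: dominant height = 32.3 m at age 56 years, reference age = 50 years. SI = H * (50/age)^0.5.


50/56 = 0.892857
(0.892857)^0.5 = 0.944911
SI = 32.3 * 0.944911 = 30.5206 ≈ 30.5 m

30.5 m


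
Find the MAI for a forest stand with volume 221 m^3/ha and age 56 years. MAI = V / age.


MAI = 221 / 56 = 3.9464 ≈ 3.95 m^3/ha/yr

3.95 m^3/ha/yr


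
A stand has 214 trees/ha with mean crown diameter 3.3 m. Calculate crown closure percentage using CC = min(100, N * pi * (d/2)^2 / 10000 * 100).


(d/2)^2 = (3.3/2)^2 = 1.65^2 = 2.7225
Crown area = 3.141593 * 2.7225 = 8.55299 m^2
N * area / 10000 * 100 = 214 * 8.55299 / 10000 * 100 = 18.3034
CC = min(100, 18.3034) = 18.3034 ≈ 18.3%

18.3%


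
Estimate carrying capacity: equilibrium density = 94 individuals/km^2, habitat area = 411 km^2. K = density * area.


K = 94 * 411 = 38634 individuals

38634 individuals


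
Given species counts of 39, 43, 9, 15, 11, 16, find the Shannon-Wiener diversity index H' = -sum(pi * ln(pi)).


Total N = 39 + 43 + 9 + 15 + 11 + 16 = 133
Per-species terms:
  p = 39/133 = 0.293233; ln(p) = -1.226788; p*ln(p) = 0.293233 * (-1.226788) = -0.359735
  p = 43/133 = 0.323308; ln(p) = -1.129150; p*ln(p) = 0.323308 * (-1.129150) = -0.365063
  p = 9/133 = 0.067669; ln(p) = -2.693127; p*ln(p) = 0.067669 * (-2.693127) = -0.182241
  p = 15/133 = 0.112782; ln(p) = -2.182299; p*ln(p) = 0.112782 * (-2.182299) = -0.246124
  p = 11/133 = 0.082707; ln(p) = -2.492451; p*ln(p) = 0.082707 * (-2.492451) = -0.206143
  p = 16/133 = 0.120301; ln(p) = -2.117758; p*ln(p) = 0.120301 * (-2.117758) = -0.254768
sum(p*ln(p)) = (-0.359735) + (-0.365063) + (-0.182241) + (-0.246124) + (-0.206143) + (-0.254768) = -1.614074
H' = -(-1.614074) = 1.614074 ≈ 1.6141

1.6141


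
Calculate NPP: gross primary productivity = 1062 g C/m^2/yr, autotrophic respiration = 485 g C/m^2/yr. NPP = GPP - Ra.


NPP = GPP - Ra = 1062 - 485 = 577 g C/m^2/yr

577 g C/m^2/yr


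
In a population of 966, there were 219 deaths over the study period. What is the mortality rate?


Mortality rate = 219 / 966 = 0.226708 ≈ 0.2267

0.2267


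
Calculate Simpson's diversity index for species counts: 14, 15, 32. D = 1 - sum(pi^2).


Total N = 14 + 15 + 32 = 61
Per-species terms:
  p = 14/61 = 0.229508; p^2 = 0.229508^2 = 0.052674
  p = 15/61 = 0.245902; p^2 = 0.245902^2 = 0.060468
  p = 32/61 = 0.524590; p^2 = 0.524590^2 = 0.275195
sum(p^2) = 0.052674 + 0.060468 + 0.275195 = 0.388337
D = 1 - 0.388337 = 0.611663 ≈ 0.6117

0.6117


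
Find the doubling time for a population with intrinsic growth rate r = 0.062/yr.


td = ln(2) / 0.062 = 0.693147 / 0.062 = 11.1798 ≈ 11.2 years

11.2 years


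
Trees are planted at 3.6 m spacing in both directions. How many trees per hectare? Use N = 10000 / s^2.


N = 10000 / 3.6^2 = 10000 / 12.96 = 771.605 ≈ 772 trees/ha

772 trees/ha


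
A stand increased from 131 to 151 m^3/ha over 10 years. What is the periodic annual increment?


PAI = (V2 - V1) / period = (151 - 131) / 10 = 20 / 10 = 2.00 m^3/ha/yr

2.00 m^3/ha/yr


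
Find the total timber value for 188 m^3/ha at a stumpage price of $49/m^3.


Value = 188 * 49 = $9212/ha

$9212/ha


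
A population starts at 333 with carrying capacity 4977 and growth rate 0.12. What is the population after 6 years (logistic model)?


(K - N0)/N0 = (4977 - 333)/333 = 4644/333 = 13.9459
r*t = 0.12 * 6 = 0.72; exp(-0.72) = 0.486752
13.9459 * 0.486752 = 6.78819
1 + 6.78819 = 7.78819
N = 4977 / 7.78819 = 639.045 ≈ 639

639


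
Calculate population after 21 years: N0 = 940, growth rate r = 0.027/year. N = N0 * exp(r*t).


r*t = 0.027 * 21 = 0.567
exp(0.567) = 1.76297
N = 940 * 1.76297 = 1657.19 ≈ 1657

1657


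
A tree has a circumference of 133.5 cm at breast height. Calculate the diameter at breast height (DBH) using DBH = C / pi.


DBH = C / pi = 133.5 / 3.141593 = 42.4944 ≈ 42.49 cm

42.49 cm


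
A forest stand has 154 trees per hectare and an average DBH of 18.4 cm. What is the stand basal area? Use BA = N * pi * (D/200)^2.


(D/200)^2 = (18.4/200)^2 = 0.092^2 = 0.008464
Individual BA = 3.141593 * 0.008464 = 0.0265904 m^2
Stand BA = 154 * 0.0265904 = 4.09492 ≈ 4.09 m^2/ha

4.09 m^2/ha


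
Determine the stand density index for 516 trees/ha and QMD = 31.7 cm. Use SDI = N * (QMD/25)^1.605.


QMD/25 = 31.7/25 = 1.268
(1.268)^1.605 = exp(1.605 * ln(1.268)) = exp(1.605 * 0.237441) = exp(0.381093) = 1.46388
SDI = 516 * 1.46388 = 755.362 ≈ 755

755


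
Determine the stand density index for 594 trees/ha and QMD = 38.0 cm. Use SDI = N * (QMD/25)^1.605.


QMD/25 = 38.0/25 = 1.52
(1.52)^1.605 = exp(1.605 * ln(1.52)) = exp(1.605 * 0.418710) = exp(0.672030) = 1.95821
SDI = 594 * 1.95821 = 1163.18 ≈ 1163

1163


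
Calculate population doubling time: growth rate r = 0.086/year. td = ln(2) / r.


td = ln(2) / 0.086 = 0.693147 / 0.086 = 8.05985 ≈ 8.1 years

8.1 years


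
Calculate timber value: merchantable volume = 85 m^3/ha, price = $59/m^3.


Value = 85 * 59 = $5015/ha

$5015/ha


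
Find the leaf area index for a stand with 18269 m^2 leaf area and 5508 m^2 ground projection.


LAI = 18269 / 5508 = 3.3168 ≈ 3.32

3.32


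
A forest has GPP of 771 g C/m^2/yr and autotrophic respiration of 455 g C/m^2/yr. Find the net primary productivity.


NPP = GPP - Ra = 771 - 455 = 316 g C/m^2/yr

316 g C/m^2/yr


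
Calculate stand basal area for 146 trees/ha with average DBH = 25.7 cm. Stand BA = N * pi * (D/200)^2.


(D/200)^2 = (25.7/200)^2 = 0.1285^2 = 0.01651225
Individual BA = 3.141593 * 0.01651225 = 0.0518748 m^2
Stand BA = 146 * 0.0518748 = 7.57372 ≈ 7.57 m^2/ha

7.57 m^2/ha


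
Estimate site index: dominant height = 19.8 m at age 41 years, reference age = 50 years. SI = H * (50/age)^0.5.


50/41 = 1.21951
(1.21951)^0.5 = 1.10431
SI = 19.8 * 1.10431 = 21.8653 ≈ 21.9 m

21.9 m


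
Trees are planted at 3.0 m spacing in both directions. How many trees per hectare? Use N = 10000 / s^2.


N = 10000 / 3.0^2 = 10000 / 9 = 1111.11 ≈ 1111 trees/ha

1111 trees/ha


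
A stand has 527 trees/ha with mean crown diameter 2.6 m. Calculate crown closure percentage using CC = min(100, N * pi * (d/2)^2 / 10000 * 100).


(d/2)^2 = (2.6/2)^2 = 1.3^2 = 1.69
Crown area = 3.141593 * 1.69 = 5.30929 m^2
N * area / 10000 * 100 = 527 * 5.30929 / 10000 * 100 = 27.9800
CC = min(100, 27.9800) = 27.9800 ≈ 28.0%

28.0%


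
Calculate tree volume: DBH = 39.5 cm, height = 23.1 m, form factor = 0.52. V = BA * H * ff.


(D/200)^2 = (39.5/200)^2 = 0.1975^2 = 0.03900625
BA = 3.141593 * 0.03900625 = 0.122542 m^2
V = 0.122542 * 23.1 * 0.52 = 1.47197 ≈ 1.472 m^3

1.472 m^3


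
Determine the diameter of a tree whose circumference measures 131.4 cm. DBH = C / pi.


DBH = C / pi = 131.4 / 3.141593 = 41.8259 ≈ 41.83 cm

41.83 cm


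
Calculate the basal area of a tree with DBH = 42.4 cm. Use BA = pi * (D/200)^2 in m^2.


D/200 = 42.4/200 = 0.212 m
(D/200)^2 = 0.212^2 = 0.044944
BA = 3.141593 * 0.044944 = 0.141196 ≈ 0.1412 m^2

0.1412 m^2


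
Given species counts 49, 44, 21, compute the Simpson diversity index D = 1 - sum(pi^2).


Total N = 49 + 44 + 21 = 114
Per-species terms:
  p = 49/114 = 0.429825; p^2 = 0.429825^2 = 0.184750
  p = 44/114 = 0.385965; p^2 = 0.385965^2 = 0.148969
  p = 21/114 = 0.184211; p^2 = 0.184211^2 = 0.033934
sum(p^2) = 0.184750 + 0.148969 + 0.033934 = 0.367653
D = 1 - 0.367653 = 0.632347 ≈ 0.6323

0.6323


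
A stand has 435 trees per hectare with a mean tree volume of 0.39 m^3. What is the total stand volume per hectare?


V_stand = 435 * 0.39 = 169.65 ≈ 169.7 m^3/ha

169.7 m^3/ha


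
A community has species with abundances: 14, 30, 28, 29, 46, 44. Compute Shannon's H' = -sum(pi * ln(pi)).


Total N = 14 + 30 + 28 + 29 + 46 + 44 = 191
Per-species terms:
  p = 14/191 = 0.073298; ln(p) = -2.613222; p*ln(p) = 0.073298 * (-2.613222) = -0.191544
  p = 30/191 = 0.157068; ln(p) = -1.851076; p*ln(p) = 0.157068 * (-1.851076) = -0.290745
  p = 28/191 = 0.146597; ln(p) = -1.920068; p*ln(p) = 0.146597 * (-1.920068) = -0.281476
  p = 29/191 = 0.151832; ln(p) = -1.884981; p*ln(p) = 0.151832 * (-1.884981) = -0.286200
  p = 46/191 = 0.240838; ln(p) = -1.423631; p*ln(p) = 0.240838 * (-1.423631) = -0.342864
  p = 44/191 = 0.230366; ln(p) = -1.468086; p*ln(p) = 0.230366 * (-1.468086) = -0.338197
sum(p*ln(p)) = (-0.191544) + (-0.290745) + (-0.281476) + (-0.286200) + (-0.342864) + (-0.338197) = -1.731026
H' = -(-1.731026) = 1.731026 ≈ 1.7310

1.7310


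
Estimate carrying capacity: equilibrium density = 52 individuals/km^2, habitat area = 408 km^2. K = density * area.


K = 52 * 408 = 21216 individuals

21216 individuals


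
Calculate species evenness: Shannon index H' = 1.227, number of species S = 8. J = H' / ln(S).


ln(8) = 2.07944
J = H' / ln(S) = 1.227 / 2.07944 = 0.590063 ≈ 0.5901

0.5901


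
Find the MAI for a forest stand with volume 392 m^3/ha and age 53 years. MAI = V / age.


MAI = 392 / 53 = 7.3962 ≈ 7.40 m^3/ha/yr

7.40 m^3/ha/yr


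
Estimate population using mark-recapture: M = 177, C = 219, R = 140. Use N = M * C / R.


N = M * C / R = 177 * 219 / 140 = 38763 / 140 = 276.88 ≈ 277

277 individuals


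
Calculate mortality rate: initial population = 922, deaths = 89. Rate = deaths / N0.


Mortality rate = 89 / 922 = 0.096529 ≈ 0.0965

0.0965


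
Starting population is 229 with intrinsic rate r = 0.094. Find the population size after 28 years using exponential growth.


r*t = 0.094 * 28 = 2.632
exp(2.632) = 13.9015
N = 229 * 13.9015 = 3183.44 ≈ 3183

3183


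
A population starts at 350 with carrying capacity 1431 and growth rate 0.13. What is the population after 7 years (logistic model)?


(K - N0)/N0 = (1431 - 350)/350 = 1081/350 = 3.08857
r*t = 0.13 * 7 = 0.91; exp(-0.91) = 0.402524
3.08857 * 0.402524 = 1.24322
1 + 1.24322 = 2.24322
N = 1431 / 2.24322 = 637.922 ≈ 638

638


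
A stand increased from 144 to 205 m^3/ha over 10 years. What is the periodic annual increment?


PAI = (V2 - V1) / period = (205 - 144) / 10 = 61 / 10 = 6.10 m^3/ha/yr

6.10 m^3/ha/yr


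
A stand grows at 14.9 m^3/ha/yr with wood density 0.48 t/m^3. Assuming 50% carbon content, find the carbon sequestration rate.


C = 14.9 * 0.48 * 0.5 = 3.576 ≈ 3.58 t C/ha/yr

3.58 t C/ha/yr


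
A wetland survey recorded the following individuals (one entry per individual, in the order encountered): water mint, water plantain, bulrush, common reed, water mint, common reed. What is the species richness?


Total individuals logged = 6
Distinct species (count of individuals): water mint (2), water plantain (1), bulrush (1), common reed (2)
Species richness = number of distinct species = 4

4


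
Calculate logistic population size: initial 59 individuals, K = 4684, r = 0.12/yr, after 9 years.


(K - N0)/N0 = (4684 - 59)/59 = 4625/59 = 78.3898
r*t = 0.12 * 9 = 1.08; exp(-1.08) = 0.339596
78.3898 * 0.339596 = 26.6209
1 + 26.6209 = 27.6209
N = 4684 / 27.6209 = 169.582 ≈ 170

170


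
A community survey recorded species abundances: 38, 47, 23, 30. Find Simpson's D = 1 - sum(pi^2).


Total N = 38 + 47 + 23 + 30 = 138
Per-species terms:
  p = 38/138 = 0.275362; p^2 = 0.275362^2 = 0.075824
  p = 47/138 = 0.340580; p^2 = 0.340580^2 = 0.115995
  p = 23/138 = 0.166667; p^2 = 0.166667^2 = 0.027778
  p = 30/138 = 0.217391; p^2 = 0.217391^2 = 0.047259
sum(p^2) = 0.075824 + 0.115995 + 0.027778 + 0.047259 = 0.266856
D = 1 - 0.266856 = 0.733144 ≈ 0.7331

0.7331


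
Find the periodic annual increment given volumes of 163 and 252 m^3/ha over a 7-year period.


PAI = (V2 - V1) / period = (252 - 163) / 7 = 89 / 7 = 12.7143 ≈ 12.71 m^3/ha/yr

12.71 m^3/ha/yr


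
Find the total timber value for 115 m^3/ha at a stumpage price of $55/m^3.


Value = 115 * 55 = $6325/ha

$6325/ha


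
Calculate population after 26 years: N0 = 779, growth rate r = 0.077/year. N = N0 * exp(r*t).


r*t = 0.077 * 26 = 2.002
exp(2.002) = 7.40385
N = 779 * 7.40385 = 5767.60 ≈ 5768

5768


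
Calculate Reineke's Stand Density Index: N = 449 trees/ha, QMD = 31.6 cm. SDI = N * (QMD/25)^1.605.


QMD/25 = 31.6/25 = 1.264
(1.264)^1.605 = exp(1.605 * ln(1.264)) = exp(1.605 * 0.234281) = exp(0.376021) = 1.45648
SDI = 449 * 1.45648 = 653.960 ≈ 654

654


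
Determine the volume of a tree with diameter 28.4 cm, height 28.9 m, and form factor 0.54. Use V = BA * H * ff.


(D/200)^2 = (28.4/200)^2 = 0.142^2 = 0.020164
BA = 3.141593 * 0.020164 = 0.0633471 m^2
V = 0.0633471 * 28.9 * 0.54 = 0.988595 ≈ 0.989 m^3

0.989 m^3


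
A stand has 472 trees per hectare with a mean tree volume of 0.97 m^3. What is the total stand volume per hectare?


V_stand = 472 * 0.97 = 457.84 ≈ 457.8 m^3/ha

457.8 m^3/ha


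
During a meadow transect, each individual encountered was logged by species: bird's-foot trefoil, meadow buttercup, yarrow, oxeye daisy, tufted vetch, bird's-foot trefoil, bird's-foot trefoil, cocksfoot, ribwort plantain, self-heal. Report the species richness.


Total individuals logged = 10
Distinct species (count of individuals): bird's-foot trefoil (3), meadow buttercup (1), yarrow (1), oxeye daisy (1), tufted vetch (1), cocksfoot (1), ribwort plantain (1), self-heal (1)
Species richness = number of distinct species = 8

8


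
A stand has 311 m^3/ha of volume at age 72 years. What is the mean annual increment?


MAI = 311 / 72 = 4.3194 ≈ 4.32 m^3/ha/yr

4.32 m^3/ha/yr


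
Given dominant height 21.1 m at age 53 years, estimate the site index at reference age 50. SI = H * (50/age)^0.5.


50/53 = 0.943396
(0.943396)^0.5 = 0.971286
SI = 21.1 * 0.971286 = 20.4941 ≈ 20.5 m

20.5 m


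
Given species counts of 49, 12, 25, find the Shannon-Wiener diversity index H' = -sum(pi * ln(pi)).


Total N = 49 + 12 + 25 = 86
Per-species terms:
  p = 49/86 = 0.569767; ln(p) = -0.562528; p*ln(p) = 0.569767 * (-0.562528) = -0.320510
  p = 12/86 = 0.139535; ln(p) = -1.969440; p*ln(p) = 0.139535 * (-1.969440) = -0.274806
  p = 25/86 = 0.290698; ln(p) = -1.235470; p*ln(p) = 0.290698 * (-1.235470) = -0.359149
sum(p*ln(p)) = (-0.320510) + (-0.274806) + (-0.359149) = -0.954465
H' = -(-0.954465) = 0.954465 ≈ 0.9545

0.9545


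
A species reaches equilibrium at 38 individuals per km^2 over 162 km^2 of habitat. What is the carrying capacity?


K = 38 * 162 = 6156 individuals

6156 individuals


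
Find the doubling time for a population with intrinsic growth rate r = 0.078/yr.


td = ln(2) / 0.078 = 0.693147 / 0.078 = 8.88650 ≈ 8.9 years

8.9 years


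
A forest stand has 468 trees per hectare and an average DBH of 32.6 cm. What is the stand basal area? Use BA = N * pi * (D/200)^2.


(D/200)^2 = (32.6/200)^2 = 0.163^2 = 0.026569
Individual BA = 3.141593 * 0.026569 = 0.0834690 m^2
Stand BA = 468 * 0.0834690 = 39.0635 ≈ 39.06 m^2/ha

39.06 m^2/ha


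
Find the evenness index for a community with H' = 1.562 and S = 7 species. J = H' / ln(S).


ln(7) = 1.94591
J = H' / ln(S) = 1.562 / 1.94591 = 0.802709 ≈ 0.8027

0.8027


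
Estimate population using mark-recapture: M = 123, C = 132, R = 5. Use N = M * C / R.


N = M * C / R = 123 * 132 / 5 = 16236 / 5 = 3247.20 ≈ 3247

3247 individuals


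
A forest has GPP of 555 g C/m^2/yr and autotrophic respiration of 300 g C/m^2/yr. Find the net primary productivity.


NPP = GPP - Ra = 555 - 300 = 255 g C/m^2/yr

255 g C/m^2/yr


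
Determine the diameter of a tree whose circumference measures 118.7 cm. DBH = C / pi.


DBH = C / pi = 118.7 / 3.141593 = 37.7834 ≈ 37.78 cm

37.78 cm


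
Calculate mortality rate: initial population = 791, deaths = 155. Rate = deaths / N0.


Mortality rate = 155 / 791 = 0.195954 ≈ 0.1960

0.1960


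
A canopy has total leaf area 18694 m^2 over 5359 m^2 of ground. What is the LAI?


LAI = 18694 / 5359 = 3.4883 ≈ 3.49

3.49


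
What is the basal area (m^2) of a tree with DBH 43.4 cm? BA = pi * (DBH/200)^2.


D/200 = 43.4/200 = 0.217 m
(D/200)^2 = 0.217^2 = 0.047089
BA = 3.141593 * 0.047089 = 0.147934 ≈ 0.1479 m^2

0.1479 m^2


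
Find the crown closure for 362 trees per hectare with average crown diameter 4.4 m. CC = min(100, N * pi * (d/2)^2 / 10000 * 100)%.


(d/2)^2 = (4.4/2)^2 = 2.2^2 = 4.84
Crown area = 3.141593 * 4.84 = 15.2053 m^2
N * area / 10000 * 100 = 362 * 15.2053 / 10000 * 100 = 55.0432
CC = min(100, 55.0432) = 55.0432 ≈ 55.0%

55.0%


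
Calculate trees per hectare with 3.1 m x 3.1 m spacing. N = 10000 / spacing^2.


N = 10000 / 3.1^2 = 10000 / 9.61 = 1040.58 ≈ 1041 trees/ha

1041 trees/ha


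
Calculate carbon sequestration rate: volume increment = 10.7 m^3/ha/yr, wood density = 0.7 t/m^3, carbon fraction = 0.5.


C = 10.7 * 0.7 * 0.5 = 3.745 ≈ 3.75 t C/ha/yr

3.75 t C/ha/yr


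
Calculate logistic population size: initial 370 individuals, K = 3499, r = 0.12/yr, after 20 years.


(K - N0)/N0 = (3499 - 370)/370 = 3129/370 = 8.45676
r*t = 0.12 * 20 = 2.4; exp(-2.4) = 0.0907180
8.45676 * 0.0907180 = 0.767180
1 + 0.767180 = 1.76718
N = 3499 / 1.76718 = 1979.99 ≈ 1980

1980


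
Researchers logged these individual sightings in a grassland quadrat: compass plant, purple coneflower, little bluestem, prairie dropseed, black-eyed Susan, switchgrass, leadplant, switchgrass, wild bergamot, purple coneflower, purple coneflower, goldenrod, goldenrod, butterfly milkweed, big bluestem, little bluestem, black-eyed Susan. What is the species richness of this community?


Total individuals logged = 17
Distinct species (count of individuals): compass plant (1), purple coneflower (3), little bluestem (2), prairie dropseed (1), black-eyed Susan (2), switchgrass (2), leadplant (1), wild bergamot (1), goldenrod (2), butterfly milkweed (1), big bluestem (1)
Species richness = number of distinct species = 11

11


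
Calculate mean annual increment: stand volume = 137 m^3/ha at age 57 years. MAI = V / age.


MAI = 137 / 57 = 2.4035 ≈ 2.40 m^3/ha/yr

2.40 m^3/ha/yr


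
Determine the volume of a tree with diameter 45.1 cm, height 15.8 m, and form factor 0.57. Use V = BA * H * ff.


(D/200)^2 = (45.1/200)^2 = 0.2255^2 = 0.05085025
BA = 3.141593 * 0.05085025 = 0.159751 m^2
V = 0.159751 * 15.8 * 0.57 = 1.43872 ≈ 1.439 m^3

1.439 m^3


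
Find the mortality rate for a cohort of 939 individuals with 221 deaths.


Mortality rate = 221 / 939 = 0.235357 ≈ 0.2354

0.2354


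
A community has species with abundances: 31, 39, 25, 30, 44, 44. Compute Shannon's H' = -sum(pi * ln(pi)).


Total N = 31 + 39 + 25 + 30 + 44 + 44 = 213
Per-species terms:
  p = 31/213 = 0.145540; ln(p) = -1.927304; p*ln(p) = 0.145540 * (-1.927304) = -0.280500
  p = 39/213 = 0.183099; ln(p) = -1.697728; p*ln(p) = 0.183099 * (-1.697728) = -0.310852
  p = 25/213 = 0.117371; ln(p) = -2.142415; p*ln(p) = 0.117371 * (-2.142415) = -0.251457
  p = 30/213 = 0.140845; ln(p) = -1.960095; p*ln(p) = 0.140845 * (-1.960095) = -0.276070
  p = 44/213 = 0.206573; ln(p) = -1.577101; p*ln(p) = 0.206573 * (-1.577101) = -0.325786
  p = 44/213 = 0.206573; ln(p) = -1.577101; p*ln(p) = 0.206573 * (-1.577101) = -0.325786
sum(p*ln(p)) = (-0.280500) + (-0.310852) + (-0.251457) + (-0.276070) + (-0.325786) + (-0.325786) = -1.770451
H' = -(-1.770451) = 1.770451 ≈ 1.7705

1.7705


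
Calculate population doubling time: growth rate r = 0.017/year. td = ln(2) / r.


td = ln(2) / 0.017 = 0.693147 / 0.017 = 40.7734 ≈ 40.8 years

40.8 years


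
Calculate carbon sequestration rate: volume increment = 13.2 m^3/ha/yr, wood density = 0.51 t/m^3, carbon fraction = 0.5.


C = 13.2 * 0.51 * 0.5 = 3.366 ≈ 3.37 t C/ha/yr

3.37 t C/ha/yr


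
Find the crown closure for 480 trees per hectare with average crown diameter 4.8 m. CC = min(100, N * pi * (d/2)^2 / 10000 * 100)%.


(d/2)^2 = (4.8/2)^2 = 2.4^2 = 5.76
Crown area = 3.141593 * 5.76 = 18.0956 m^2
N * area / 10000 * 100 = 480 * 18.0956 / 10000 * 100 = 86.8589
CC = min(100, 86.8589) = 86.8589 ≈ 86.9%

86.9%


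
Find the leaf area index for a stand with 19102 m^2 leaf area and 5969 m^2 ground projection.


LAI = 19102 / 5969 = 3.2002 ≈ 3.20

3.20


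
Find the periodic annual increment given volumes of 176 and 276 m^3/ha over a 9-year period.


PAI = (V2 - V1) / period = (276 - 176) / 9 = 100 / 9 = 11.1111 ≈ 11.11 m^3/ha/yr

11.11 m^3/ha/yr


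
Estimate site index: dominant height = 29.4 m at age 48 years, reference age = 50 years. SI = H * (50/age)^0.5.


50/48 = 1.04167
(1.04167)^0.5 = 1.02062
SI = 29.4 * 1.02062 = 30.0062 ≈ 30.0 m

30.0 m


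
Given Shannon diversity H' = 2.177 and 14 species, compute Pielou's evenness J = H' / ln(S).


ln(14) = 2.63906
J = H' / ln(S) = 2.177 / 2.63906 = 0.824915 ≈ 0.8249

0.8249


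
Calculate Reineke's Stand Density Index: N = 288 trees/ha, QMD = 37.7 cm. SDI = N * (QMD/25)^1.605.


QMD/25 = 37.7/25 = 1.508
(1.508)^1.605 = exp(1.605 * ln(1.508)) = exp(1.605 * 0.410784) = exp(0.659308) = 1.93345
SDI = 288 * 1.93345 = 556.834 ≈ 557

557


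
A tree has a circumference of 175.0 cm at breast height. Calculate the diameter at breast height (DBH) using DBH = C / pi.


DBH = C / pi = 175.0 / 3.141593 = 55.7042 ≈ 55.70 cm

55.70 cm


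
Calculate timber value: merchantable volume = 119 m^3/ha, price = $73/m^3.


Value = 119 * 73 = $8687/ha

$8687/ha


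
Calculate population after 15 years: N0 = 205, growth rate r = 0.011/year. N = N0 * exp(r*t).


r*t = 0.011 * 15 = 0.165
exp(0.165) = 1.17939
N = 205 * 1.17939 = 241.775 ≈ 242

242


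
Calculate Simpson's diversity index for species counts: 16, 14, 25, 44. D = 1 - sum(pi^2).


Total N = 16 + 14 + 25 + 44 = 99
Per-species terms:
  p = 16/99 = 0.161616; p^2 = 0.161616^2 = 0.026120
  p = 14/99 = 0.141414; p^2 = 0.141414^2 = 0.019998
  p = 25/99 = 0.252525; p^2 = 0.252525^2 = 0.063769
  p = 44/99 = 0.444444; p^2 = 0.444444^2 = 0.197530
sum(p^2) = 0.026120 + 0.019998 + 0.063769 + 0.197530 = 0.307417
D = 1 - 0.307417 = 0.692583 ≈ 0.6926

0.6926
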